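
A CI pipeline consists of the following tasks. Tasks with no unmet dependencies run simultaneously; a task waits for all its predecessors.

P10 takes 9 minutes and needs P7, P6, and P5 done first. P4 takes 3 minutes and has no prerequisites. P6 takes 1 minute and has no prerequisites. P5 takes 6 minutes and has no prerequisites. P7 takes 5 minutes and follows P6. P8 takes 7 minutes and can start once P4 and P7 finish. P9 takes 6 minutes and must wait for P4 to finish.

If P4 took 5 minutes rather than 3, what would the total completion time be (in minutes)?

15

Actual critical path: P5→P10 = 6+9 = 15 ⇒ 15 minutes.
P4 has 5 minutes of float (longest path through it is 10).
No other chain overtakes it, so the finish is 15 minutes.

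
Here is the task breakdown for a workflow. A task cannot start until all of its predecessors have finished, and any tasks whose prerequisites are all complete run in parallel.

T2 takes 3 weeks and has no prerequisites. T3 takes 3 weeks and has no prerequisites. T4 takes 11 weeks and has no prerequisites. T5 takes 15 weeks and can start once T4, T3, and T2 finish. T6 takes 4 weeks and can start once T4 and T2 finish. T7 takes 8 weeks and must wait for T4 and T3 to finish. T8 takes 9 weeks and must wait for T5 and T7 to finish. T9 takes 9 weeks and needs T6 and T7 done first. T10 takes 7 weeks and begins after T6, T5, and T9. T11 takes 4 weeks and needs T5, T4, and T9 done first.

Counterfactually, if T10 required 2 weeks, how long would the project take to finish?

Baseline: T4→T7→T9→T10 = 11+8+9+7 = 35 → 35 weeks.
T10 is on the critical path; changing it to 2 makes that path 30 weeks.
The binding chain switches to T4→T5→T8 = 11+15+9 = 35; finish 35 weeks.

35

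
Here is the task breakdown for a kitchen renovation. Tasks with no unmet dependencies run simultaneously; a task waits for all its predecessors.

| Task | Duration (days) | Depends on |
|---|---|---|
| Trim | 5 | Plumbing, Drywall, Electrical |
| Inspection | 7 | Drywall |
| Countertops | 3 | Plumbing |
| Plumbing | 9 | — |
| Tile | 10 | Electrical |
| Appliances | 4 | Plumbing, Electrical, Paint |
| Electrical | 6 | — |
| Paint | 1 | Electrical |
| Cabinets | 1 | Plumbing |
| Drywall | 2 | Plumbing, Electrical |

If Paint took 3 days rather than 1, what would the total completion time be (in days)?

Baseline: Plumbing→Drywall→Inspection = 9+2+7 = 18 → 18 days.
Paint is off the critical path — its longest chain is 11 days, giving 7 of slack.
The critical path is still Plumbing→Drywall→Inspection; finish is now 18 days.

18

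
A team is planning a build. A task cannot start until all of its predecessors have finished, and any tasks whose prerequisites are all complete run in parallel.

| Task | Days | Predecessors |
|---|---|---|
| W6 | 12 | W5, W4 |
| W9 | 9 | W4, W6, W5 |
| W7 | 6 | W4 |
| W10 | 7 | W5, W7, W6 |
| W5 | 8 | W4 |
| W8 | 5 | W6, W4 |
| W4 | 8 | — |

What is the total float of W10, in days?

2

W4→W5→W6→W9 = 8+8+12+9 = 37 sets the makespan at 37 days.
W10 finishes as early as 35 and must finish by 37.
Slack of W10 = 30 − 28 = 2 days.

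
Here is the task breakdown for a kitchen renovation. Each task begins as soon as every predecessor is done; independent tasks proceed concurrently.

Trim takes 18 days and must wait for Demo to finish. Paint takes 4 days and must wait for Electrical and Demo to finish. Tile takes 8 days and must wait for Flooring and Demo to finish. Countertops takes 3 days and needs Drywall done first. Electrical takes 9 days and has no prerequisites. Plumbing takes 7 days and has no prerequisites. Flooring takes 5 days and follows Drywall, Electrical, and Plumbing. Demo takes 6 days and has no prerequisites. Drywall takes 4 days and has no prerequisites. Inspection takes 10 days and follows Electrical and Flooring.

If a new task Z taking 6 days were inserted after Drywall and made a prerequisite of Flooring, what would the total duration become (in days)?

Originally the job takes 24 days.
With Z inserted, Flooring now waits for max(Drywall, Electrical, Plumbing, Z).
New critical path: Drywall→Z→Flooring→Inspection = 4+6+5+10 = 25 ⇒ 25 days.

25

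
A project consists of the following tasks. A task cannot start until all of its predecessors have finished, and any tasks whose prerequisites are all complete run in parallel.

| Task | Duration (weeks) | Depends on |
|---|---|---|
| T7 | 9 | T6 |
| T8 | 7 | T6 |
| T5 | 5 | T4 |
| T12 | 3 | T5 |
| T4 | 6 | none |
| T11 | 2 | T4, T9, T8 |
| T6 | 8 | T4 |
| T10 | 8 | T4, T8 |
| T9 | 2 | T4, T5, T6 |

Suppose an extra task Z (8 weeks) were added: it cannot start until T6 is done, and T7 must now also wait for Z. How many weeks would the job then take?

31

Originally the job takes 29 weeks.
With Z inserted, T7 now waits for max(T6, Z).
New critical path: T4→T6→Z→T7 = 6+8+8+9 = 31 ⇒ 31 weeks.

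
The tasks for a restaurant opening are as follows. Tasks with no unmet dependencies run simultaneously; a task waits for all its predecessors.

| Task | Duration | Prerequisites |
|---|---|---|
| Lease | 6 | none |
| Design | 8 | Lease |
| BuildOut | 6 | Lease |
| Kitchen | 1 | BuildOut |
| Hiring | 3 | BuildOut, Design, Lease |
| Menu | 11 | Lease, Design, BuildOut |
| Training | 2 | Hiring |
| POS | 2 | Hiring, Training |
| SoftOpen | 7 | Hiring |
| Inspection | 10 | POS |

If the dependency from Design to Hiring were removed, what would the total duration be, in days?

With the dependency in place, Lease→Design→Hiring→Training→POS→Inspection = 6+8+3+2+2+10 = 31 sets the finish at 31 days.
Without Design→Hiring, Hiring's earliest start moves from 14 to 12.
New critical path: Lease→BuildOut→Hiring→Training→POS→Inspection = 6+6+3+2+2+10 = 29 ⇒ 29 days.

29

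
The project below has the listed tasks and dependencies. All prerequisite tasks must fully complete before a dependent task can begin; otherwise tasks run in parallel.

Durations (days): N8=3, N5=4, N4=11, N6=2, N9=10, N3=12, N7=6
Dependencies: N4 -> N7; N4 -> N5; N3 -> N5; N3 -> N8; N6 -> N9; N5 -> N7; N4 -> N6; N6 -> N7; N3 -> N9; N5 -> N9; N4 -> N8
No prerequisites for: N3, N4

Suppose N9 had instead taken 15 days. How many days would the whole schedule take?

31

The binding path is N3→N5→N9 = 12+4+10 = 26; finish at 26 days.
N9 is on the critical path; changing it to 15 makes that path 31 days.
That remains the longest chain; total 31 days.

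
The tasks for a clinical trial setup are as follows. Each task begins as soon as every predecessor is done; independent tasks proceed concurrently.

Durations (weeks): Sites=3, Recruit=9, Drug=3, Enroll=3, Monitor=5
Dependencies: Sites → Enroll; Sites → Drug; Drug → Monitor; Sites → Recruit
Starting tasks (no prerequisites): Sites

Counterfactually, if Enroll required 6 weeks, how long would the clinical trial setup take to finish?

12

Baseline: Sites→Recruit = 3+9 = 12 → 12 weeks.
The longest path through Enroll is only 6 weeks, so Enroll has float 6.
The critical path is still Sites→Recruit; finish is now 12 weeks.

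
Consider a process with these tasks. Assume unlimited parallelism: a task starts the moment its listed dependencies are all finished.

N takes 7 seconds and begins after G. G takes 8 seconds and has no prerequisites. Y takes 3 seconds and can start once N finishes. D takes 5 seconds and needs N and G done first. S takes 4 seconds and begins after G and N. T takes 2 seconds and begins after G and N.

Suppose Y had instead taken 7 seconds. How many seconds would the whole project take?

Baseline: G→N→D = 8+7+5 = 20 → 20 seconds.
The longest path through Y is only 18 seconds, so Y has float 2.
Now G→N→Y = 8+7+7 = 22 is longest, so the finish becomes 22 seconds.

22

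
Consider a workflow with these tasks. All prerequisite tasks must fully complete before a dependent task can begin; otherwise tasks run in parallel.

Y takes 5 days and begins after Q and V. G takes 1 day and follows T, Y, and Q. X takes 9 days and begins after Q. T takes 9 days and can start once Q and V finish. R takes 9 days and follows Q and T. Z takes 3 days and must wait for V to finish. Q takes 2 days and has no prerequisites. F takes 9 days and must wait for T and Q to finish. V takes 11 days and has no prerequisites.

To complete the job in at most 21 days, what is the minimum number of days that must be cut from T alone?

Current finish: 29 days; target: 21.
T is on every critical path, so each day cut from T cuts the finish by one (this holds down to a finish of 21).
Need 29 − 21 = 8 days off T → T becomes 1 day, finish becomes 21.

8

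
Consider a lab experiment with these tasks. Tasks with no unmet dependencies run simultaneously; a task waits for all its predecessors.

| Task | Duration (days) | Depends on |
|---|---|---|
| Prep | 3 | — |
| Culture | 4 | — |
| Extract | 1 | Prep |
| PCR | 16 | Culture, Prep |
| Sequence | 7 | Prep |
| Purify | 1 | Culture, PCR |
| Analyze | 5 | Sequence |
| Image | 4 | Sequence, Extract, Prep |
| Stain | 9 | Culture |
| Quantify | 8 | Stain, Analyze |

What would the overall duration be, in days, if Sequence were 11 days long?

Actual critical path: Prep→Sequence→Analyze→Quantify = 3+7+5+8 = 23 ⇒ 23 days.
Sequence is on the critical path; changing it to 11 makes that path 27 days.
That remains the longest chain; total 27 days.

27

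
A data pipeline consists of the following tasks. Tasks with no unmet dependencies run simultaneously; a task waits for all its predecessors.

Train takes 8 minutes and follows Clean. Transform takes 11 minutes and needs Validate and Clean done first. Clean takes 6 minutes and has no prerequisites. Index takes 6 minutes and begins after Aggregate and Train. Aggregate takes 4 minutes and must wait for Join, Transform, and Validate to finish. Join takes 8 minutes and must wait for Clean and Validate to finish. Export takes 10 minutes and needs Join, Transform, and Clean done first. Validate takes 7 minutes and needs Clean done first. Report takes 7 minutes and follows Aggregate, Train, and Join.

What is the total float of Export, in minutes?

Clean→Validate→Transform→Aggregate→Report = 6+7+11+4+7 = 35 sets the makespan at 35 minutes.
Export finishes as early as 34 and must finish by 35.
Slack of Export = 25 − 24 = 1 minute.

1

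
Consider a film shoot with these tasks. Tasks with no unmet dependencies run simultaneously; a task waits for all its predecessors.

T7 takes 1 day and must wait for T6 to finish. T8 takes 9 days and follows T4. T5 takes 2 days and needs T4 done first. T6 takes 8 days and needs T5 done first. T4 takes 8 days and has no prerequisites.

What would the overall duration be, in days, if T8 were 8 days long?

19

The binding path is T4→T5→T6→T7 = 8+2+8+1 = 19; finish at 19 days.
The longest path through T8 is only 17 days, so T8 has float 2.
No other chain overtakes it, so the finish is 19 days.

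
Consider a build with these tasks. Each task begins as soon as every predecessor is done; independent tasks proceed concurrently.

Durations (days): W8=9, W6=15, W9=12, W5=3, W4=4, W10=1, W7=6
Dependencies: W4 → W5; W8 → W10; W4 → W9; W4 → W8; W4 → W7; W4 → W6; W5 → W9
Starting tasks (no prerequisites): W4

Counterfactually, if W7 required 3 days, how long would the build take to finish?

19

Critical path before the change: W4→W5→W9 = 4+3+12 = 19 giving 19 days.
The longest path through W7 is only 10 days, so W7 has float 9.
No other chain overtakes it, so the finish is 19 days.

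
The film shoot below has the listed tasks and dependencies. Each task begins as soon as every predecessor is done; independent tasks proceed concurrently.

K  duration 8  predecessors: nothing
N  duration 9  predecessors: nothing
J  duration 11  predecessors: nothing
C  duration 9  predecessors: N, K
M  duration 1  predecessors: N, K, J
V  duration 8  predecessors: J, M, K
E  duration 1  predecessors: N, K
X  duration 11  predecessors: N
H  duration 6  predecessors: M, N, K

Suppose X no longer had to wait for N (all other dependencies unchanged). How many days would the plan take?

20

With the dependency in place, N→X = 9+11 = 20 sets the finish at 20 days.
Without N→X, X's earliest start moves from 9 to 0.
After: J→M→V = 11+1+8 = 20 → 20 days.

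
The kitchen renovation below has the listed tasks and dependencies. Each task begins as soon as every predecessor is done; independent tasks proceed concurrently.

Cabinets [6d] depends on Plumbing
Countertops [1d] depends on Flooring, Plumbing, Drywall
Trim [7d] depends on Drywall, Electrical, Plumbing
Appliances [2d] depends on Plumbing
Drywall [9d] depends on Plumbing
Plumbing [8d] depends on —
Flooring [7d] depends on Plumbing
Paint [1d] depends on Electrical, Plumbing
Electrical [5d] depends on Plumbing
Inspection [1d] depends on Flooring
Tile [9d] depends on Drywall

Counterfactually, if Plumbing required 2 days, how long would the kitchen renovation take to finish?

Critical path before the change: Plumbing→Drywall→Tile = 8+9+9 = 26 giving 26 days.
Plumbing is on the critical path; changing it to 2 makes that path 20 days.
That remains the longest chain; total 20 days.

20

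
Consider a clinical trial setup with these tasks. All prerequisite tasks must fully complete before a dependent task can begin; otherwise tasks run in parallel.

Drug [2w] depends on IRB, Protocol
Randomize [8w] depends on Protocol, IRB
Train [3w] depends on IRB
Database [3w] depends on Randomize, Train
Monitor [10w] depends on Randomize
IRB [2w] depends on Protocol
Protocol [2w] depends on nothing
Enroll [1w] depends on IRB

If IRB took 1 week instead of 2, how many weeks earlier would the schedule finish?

1

Actual critical path: Protocol→IRB→Randomize→Monitor = 2+2+8+10 = 22 ⇒ 22 weeks.
IRB is on the critical path; changing it to 1 makes that path 21 weeks.
The critical path is still Protocol→IRB→Randomize→Monitor; finish is now 21 weeks.
Change in finish: 21 − 22 = -1 weeks.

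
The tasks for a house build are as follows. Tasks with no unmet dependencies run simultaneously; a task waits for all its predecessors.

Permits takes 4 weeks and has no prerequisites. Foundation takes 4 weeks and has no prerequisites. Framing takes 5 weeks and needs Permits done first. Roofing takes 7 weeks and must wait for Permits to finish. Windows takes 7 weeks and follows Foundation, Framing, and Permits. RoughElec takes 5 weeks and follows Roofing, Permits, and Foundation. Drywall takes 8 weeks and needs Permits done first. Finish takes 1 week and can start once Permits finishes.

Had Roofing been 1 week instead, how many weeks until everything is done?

16

As given, the longest chain is Permits→Roofing→RoughElec = 4+7+5 = 16, so the finish is 16 weeks.
Roofing lies on that path, so at 1 week the path becomes 10 weeks.
New critical path: Permits→Framing→Windows = 4+5+7 = 16 ⇒ 16 weeks.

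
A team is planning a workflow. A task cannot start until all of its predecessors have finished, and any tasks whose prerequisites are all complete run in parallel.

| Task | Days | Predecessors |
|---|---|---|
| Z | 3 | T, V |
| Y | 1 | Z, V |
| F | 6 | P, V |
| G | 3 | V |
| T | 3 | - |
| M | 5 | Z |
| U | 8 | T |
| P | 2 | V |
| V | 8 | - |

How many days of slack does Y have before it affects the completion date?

4

V→Z→M = 8+3+5 = 16 sets the makespan at 16 days.
The longest chain containing Y totals 12 days.
Float = 16 − 12 = 4.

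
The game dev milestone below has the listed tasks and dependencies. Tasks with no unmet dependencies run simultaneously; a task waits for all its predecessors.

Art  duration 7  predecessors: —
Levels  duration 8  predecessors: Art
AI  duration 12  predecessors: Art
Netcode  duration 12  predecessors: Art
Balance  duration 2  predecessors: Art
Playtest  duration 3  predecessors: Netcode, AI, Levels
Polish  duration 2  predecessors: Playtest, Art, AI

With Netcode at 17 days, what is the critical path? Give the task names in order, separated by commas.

Art, Netcode, Playtest, Polish

As given, the longest chain is Art→Netcode→Playtest→Polish = 7+12+3+2 = 24, so the finish is 24 days.
Since Netcode is critical, the +5 change carries straight to that chain (now 29 days).
No other chain overtakes it, so the finish is 29 days.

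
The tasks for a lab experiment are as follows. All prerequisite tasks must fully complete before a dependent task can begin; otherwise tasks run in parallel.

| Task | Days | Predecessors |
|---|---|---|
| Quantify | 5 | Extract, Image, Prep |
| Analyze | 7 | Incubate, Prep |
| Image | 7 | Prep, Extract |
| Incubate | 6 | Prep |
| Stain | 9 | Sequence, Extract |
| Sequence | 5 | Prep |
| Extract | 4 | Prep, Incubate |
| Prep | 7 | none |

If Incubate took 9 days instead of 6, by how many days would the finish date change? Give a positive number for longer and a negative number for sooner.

3

Baseline: Prep→Incubate→Extract→Image→Quantify = 7+6+4+7+5 = 29 → 29 days.
Since Incubate is critical, the +3 change carries straight to that chain (now 32 days).
The critical path is still Prep→Incubate→Extract→Image→Quantify; finish is now 32 days.
Change in finish: 32 − 29 = +3 days.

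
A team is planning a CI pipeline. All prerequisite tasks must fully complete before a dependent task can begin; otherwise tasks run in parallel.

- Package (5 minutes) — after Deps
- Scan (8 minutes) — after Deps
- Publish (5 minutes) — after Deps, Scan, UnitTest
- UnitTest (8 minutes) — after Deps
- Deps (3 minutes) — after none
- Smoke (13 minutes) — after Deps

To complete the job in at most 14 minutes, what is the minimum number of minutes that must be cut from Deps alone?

2

Current finish: 16 minutes; target: 14.
Deps is on every critical path, so each minute cut from Deps cuts the finish by one (this holds down to a finish of 14).
Need 16 − 14 = 2 minutes off Deps → Deps becomes 1 minute, finish becomes 14.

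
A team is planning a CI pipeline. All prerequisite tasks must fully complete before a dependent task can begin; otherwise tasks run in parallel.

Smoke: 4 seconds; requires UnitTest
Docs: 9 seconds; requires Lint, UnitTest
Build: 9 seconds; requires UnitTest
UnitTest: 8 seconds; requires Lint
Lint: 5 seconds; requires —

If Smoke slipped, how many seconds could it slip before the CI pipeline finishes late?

5

Lint→UnitTest→Build = 5+8+9 = 22 sets the makespan at 22 seconds.
Smoke finishes as early as 17 and must finish by 22.
Float = 22 − 17 = 5.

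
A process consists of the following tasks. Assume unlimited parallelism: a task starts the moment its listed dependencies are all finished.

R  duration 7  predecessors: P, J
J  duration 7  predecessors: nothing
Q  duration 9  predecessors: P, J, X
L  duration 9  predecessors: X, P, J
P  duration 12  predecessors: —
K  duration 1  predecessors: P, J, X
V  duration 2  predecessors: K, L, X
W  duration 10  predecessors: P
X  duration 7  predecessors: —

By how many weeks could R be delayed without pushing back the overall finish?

4

Critical path: P→L→V = 12+9+2 = 23, so the finish is 23 weeks.
Longest path through R: 19 weeks (earliest finish 19, latest finish 23).
So R can slip 23 − 19 = 4 weeks.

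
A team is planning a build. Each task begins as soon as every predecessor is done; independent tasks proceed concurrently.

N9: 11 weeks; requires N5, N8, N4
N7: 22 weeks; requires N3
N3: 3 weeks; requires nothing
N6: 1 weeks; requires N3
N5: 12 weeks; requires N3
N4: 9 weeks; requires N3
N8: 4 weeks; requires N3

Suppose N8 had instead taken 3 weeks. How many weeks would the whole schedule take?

26

Critical path before the change: N3→N5→N9 = 3+12+11 = 26 giving 26 weeks.
The longest path through N8 is only 18 weeks, so N8 has float 8.
No other chain overtakes it, so the finish is 26 weeks.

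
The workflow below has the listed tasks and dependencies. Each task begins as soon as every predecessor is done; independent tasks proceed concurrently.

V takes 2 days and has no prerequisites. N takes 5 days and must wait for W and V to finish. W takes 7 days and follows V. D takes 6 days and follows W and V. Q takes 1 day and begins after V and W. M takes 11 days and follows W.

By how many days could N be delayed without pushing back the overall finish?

The longest chain is V→W→M = 2+7+11 = 20; overall finish 20 days.
The longest chain containing N totals 14 days.
Slack of N = 15 − 9 = 6 days.

6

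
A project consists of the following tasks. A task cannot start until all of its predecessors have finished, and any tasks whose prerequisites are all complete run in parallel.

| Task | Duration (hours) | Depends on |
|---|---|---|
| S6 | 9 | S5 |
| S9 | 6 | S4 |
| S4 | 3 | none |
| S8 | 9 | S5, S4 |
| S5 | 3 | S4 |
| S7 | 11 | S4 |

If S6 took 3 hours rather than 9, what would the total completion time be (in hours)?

The binding path is S4→S5→S6 = 3+3+9 = 15; finish at 15 hours.
Since S6 is critical, the -6 change carries straight to that chain (now 9 hours).
The binding chain switches to S4→S5→S8 = 3+3+9 = 15; finish 15 hours.

15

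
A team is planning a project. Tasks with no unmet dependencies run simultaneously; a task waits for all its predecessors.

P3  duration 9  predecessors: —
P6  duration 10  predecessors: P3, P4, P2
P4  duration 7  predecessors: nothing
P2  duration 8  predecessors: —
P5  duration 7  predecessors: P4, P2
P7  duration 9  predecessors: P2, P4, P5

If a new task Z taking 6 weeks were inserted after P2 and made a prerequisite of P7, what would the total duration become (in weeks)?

24

Originally the project takes 24 weeks.
With Z inserted, P7 now waits for max(P2, P4, P5, Z).
New critical path: P2→P5→P7 = 8+7+9 = 24 ⇒ 24 weeks.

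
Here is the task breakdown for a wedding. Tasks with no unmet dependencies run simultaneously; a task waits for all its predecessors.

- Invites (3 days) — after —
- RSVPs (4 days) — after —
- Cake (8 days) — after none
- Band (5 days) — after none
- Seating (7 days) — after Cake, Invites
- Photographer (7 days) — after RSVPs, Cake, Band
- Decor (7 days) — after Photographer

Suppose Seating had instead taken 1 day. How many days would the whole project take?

22

Actual critical path: Cake→Photographer→Decor = 8+7+7 = 22 ⇒ 22 days.
Seating has 7 days of float (longest path through it is 15).
The critical path is still Cake→Photographer→Decor; finish is now 22 days.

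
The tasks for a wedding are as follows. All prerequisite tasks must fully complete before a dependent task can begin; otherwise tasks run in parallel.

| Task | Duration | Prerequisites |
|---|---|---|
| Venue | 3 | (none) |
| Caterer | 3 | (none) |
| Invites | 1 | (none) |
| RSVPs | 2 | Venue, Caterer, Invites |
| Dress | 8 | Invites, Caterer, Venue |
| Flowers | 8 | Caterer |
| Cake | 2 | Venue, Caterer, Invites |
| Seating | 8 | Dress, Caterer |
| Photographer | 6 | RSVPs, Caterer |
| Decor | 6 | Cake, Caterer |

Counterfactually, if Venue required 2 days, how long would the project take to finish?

Baseline: Venue→Dress→Seating = 3+8+8 = 19 → 19 days.
Venue lies on that path, so at 2 days the path becomes 18 days.
New critical path: Caterer→Dress→Seating = 3+8+8 = 19 ⇒ 19 days.

19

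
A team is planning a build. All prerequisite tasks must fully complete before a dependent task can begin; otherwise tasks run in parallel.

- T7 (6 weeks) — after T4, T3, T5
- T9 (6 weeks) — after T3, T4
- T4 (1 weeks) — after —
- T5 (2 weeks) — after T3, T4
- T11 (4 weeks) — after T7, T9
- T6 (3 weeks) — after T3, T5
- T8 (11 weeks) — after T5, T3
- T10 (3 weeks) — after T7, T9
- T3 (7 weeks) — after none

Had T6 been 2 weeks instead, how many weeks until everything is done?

20

As given, the longest chain is T3→T5→T8 = 7+2+11 = 20, so the finish is 20 weeks.
T6 is off the critical path — its longest chain is 12 weeks, giving 8 of slack.
The critical path is still T3→T5→T8; finish is now 20 weeks.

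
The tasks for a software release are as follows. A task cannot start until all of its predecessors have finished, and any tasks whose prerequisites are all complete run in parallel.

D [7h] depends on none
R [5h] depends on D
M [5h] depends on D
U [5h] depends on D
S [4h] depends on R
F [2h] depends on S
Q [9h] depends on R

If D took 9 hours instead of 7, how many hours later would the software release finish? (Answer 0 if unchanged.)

As given, the longest chain is D→R→Q = 7+5+9 = 21, so the finish is 21 hours.
D is on the critical path; changing it to 9 makes that path 23 hours.
The critical path is still D→R→Q; finish is now 23 hours.
Change in finish: 23 − 21 = +2 hours.

2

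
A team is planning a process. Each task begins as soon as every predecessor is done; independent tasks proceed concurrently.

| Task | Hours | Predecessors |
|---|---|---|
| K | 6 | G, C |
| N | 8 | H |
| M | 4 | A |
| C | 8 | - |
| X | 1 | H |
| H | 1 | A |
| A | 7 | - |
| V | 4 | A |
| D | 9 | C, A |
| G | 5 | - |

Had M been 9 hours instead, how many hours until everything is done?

Baseline: C→D = 8+9 = 17 → 17 hours.
The longest path through M is only 11 hours, so M has float 6.
No other chain overtakes it, so the finish is 17 hours.

17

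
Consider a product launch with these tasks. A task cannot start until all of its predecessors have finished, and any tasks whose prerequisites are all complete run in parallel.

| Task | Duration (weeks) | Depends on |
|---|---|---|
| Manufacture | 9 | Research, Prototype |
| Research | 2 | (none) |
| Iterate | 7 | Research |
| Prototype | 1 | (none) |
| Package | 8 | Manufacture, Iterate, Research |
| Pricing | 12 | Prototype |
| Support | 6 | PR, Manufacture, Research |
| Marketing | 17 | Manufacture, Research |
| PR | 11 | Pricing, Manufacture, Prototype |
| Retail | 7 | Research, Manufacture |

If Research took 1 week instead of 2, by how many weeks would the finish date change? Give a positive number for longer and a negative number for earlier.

0

The binding path is Prototype→Pricing→PR→Support = 1+12+11+6 = 30; finish at 30 weeks.
The longest path through Research is only 28 weeks, so Research has float 2.
No other chain overtakes it, so the finish is 30 weeks.
Change in finish: 30 − 30 = +0 weeks.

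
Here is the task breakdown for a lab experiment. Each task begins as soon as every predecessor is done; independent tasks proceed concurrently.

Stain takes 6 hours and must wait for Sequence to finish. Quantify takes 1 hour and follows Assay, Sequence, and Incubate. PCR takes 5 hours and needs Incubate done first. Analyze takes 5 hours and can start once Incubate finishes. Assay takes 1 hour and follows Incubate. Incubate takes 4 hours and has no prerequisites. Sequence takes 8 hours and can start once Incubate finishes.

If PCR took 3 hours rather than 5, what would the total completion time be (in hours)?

18

Critical path before the change: Incubate→Sequence→Stain = 4+8+6 = 18 giving 18 hours.
PCR is off the critical path — its longest chain is 9 hours, giving 9 of slack.
No other chain overtakes it, so the finish is 18 hours.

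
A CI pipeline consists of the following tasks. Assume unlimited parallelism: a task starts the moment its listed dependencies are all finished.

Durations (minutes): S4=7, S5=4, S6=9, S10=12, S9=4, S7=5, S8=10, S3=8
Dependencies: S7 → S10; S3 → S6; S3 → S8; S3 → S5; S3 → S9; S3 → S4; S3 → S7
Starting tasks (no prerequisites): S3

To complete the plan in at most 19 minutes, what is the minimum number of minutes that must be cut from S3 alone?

Current finish: 25 minutes; target: 19.
S3 is on every critical path, so each minute cut from S3 cuts the finish by one (this holds down to a finish of 18).
Need 25 − 19 = 6 minutes off S3 → S3 becomes 2 minutes, finish becomes 19.

6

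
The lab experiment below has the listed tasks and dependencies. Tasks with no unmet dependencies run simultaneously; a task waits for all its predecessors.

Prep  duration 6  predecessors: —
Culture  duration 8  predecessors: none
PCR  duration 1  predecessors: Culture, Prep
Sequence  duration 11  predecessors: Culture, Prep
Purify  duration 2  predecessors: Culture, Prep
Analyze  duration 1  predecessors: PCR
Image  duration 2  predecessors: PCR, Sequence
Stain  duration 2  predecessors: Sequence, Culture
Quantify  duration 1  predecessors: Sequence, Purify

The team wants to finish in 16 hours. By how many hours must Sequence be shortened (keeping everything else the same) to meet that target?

Current finish: 21 hours; target: 16.
Sequence is on every critical path, so each hour cut from Sequence cuts the finish by one (this holds down to a finish of 11).
Need 21 − 16 = 5 hours off Sequence → Sequence becomes 6 hours, finish becomes 16.

5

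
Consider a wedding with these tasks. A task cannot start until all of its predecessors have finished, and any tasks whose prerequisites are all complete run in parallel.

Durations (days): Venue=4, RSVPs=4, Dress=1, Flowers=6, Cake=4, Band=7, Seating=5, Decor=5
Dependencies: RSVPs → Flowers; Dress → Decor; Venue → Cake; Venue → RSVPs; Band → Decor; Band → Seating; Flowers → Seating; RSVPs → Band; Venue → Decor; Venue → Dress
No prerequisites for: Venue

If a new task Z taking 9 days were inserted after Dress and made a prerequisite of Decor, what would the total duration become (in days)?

Originally the job takes 20 days.
With Z inserted, Decor now waits for max(Band, Dress, Venue, Z).
New critical path: Venue→RSVPs→Band→Seating = 4+4+7+5 = 20 ⇒ 20 days.

20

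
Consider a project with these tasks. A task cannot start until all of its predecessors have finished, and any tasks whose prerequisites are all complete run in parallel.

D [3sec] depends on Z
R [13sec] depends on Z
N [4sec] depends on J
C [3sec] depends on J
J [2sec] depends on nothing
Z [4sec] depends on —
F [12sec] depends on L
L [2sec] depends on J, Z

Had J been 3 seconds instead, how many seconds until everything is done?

Critical path before the change: Z→L→F = 4+2+12 = 18 giving 18 seconds.
J has 2 seconds of float (longest path through it is 16).
The critical path is still Z→L→F; finish is now 18 seconds.

18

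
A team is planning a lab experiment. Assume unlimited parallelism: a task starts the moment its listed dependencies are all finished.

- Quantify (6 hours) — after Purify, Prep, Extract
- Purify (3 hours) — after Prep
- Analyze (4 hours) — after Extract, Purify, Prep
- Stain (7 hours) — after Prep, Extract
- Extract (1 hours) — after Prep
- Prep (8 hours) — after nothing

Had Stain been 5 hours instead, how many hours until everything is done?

17

Critical path before the change: Prep→Purify→Quantify = 8+3+6 = 17 giving 17 hours.
Stain has 1 hour of float (longest path through it is 16).
The critical path is still Prep→Purify→Quantify; finish is now 17 hours.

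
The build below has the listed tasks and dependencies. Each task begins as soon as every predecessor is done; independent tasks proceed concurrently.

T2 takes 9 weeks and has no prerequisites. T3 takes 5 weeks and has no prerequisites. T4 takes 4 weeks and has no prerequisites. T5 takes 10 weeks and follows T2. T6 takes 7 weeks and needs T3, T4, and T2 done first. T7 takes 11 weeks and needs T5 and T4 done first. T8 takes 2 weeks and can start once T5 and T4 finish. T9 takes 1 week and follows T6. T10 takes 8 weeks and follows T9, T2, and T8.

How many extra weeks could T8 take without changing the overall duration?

1

Critical path: T2→T5→T7 = 9+10+11 = 30, so the finish is 30 weeks.
T8 finishes as early as 21 and must finish by 22.
Float = 30 − 29 = 1.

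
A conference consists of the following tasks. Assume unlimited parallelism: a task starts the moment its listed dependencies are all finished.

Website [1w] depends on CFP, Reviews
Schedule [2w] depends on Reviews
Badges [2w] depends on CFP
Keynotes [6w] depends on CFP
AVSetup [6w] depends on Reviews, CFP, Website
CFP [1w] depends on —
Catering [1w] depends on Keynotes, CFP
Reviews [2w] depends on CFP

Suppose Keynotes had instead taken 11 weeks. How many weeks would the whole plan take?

The binding path is CFP→Reviews→Website→AVSetup = 1+2+1+6 = 10; finish at 10 weeks.
Keynotes is off the critical path — its longest chain is 8 weeks, giving 2 of slack.
Now CFP→Keynotes→Catering = 1+11+1 = 13 is longest, so the finish becomes 13 weeks.

13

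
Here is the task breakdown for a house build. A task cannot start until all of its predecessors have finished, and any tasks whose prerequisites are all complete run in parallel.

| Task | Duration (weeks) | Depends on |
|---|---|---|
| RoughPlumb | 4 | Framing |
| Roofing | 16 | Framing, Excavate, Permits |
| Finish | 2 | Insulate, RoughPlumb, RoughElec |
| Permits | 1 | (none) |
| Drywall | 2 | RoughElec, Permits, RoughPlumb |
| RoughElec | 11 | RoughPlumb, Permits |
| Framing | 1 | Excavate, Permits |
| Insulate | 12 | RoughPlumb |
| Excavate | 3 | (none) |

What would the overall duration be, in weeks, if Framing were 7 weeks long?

Critical path before the change: Excavate→Framing→RoughPlumb→Insulate→Finish = 3+1+4+12+2 = 22 giving 22 weeks.
Since Framing is critical, the +6 change carries straight to that chain (now 28 weeks).
That remains the longest chain; total 28 weeks.

28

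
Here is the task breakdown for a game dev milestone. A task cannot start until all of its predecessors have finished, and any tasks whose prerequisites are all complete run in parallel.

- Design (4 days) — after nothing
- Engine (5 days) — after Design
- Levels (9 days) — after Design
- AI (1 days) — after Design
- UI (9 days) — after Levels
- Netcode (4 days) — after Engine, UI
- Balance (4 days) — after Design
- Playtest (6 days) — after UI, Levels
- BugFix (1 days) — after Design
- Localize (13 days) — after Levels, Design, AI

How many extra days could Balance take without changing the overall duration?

Design→Levels→UI→Playtest = 4+9+9+6 = 28 sets the makespan at 28 days.
The longest chain containing Balance totals 8 days.
So Balance can slip 28 − 8 = 20 days.

20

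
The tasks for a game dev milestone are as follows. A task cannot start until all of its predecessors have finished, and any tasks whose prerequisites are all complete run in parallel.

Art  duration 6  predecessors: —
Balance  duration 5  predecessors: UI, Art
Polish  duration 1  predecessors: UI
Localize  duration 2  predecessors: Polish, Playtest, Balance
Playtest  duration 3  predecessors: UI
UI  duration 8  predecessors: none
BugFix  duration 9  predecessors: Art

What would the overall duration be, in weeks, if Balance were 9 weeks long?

19

Critical path before the change: UI→Balance→Localize = 8+5+2 = 15 giving 15 weeks.
Since Balance is critical, the +4 change carries straight to that chain (now 19 weeks).
The critical path is still UI→Balance→Localize; finish is now 19 weeks.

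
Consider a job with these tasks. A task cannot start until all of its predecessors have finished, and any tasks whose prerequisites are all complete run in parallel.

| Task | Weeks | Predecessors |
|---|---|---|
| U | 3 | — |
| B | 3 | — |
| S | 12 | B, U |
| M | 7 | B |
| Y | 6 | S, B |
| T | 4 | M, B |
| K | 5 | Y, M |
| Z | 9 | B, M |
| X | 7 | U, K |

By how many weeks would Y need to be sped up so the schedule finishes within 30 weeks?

3

Current finish: 33 weeks; target: 30.
Y is on every critical path, so each week cut from Y cuts the finish by one (this holds down to a finish of 28).
Need 33 − 30 = 3 weeks off Y → Y becomes 3 weeks, finish becomes 30.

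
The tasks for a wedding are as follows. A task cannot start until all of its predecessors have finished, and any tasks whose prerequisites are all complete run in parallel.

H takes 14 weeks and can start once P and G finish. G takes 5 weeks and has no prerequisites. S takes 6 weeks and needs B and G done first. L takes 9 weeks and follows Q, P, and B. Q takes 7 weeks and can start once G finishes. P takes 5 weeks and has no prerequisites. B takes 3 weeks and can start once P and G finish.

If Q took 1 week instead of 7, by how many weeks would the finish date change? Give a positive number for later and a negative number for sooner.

Baseline: G→Q→L = 5+7+9 = 21 → 21 weeks.
Since Q is critical, the -6 change carries straight to that chain (now 15 weeks).
Now G→H = 5+14 = 19 is longest, so the finish becomes 19 weeks.
Change in finish: 19 − 21 = -2 weeks.

-2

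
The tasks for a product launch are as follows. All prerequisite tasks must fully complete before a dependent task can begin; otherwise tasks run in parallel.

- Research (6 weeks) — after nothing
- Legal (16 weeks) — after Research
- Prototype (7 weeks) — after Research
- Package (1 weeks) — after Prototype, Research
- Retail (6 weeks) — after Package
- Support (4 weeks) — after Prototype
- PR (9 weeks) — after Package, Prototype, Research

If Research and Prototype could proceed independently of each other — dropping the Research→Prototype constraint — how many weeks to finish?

22

With the dependency in place, Research→Prototype→Package→PR = 6+7+1+9 = 23 sets the finish at 23 weeks.
Without Research→Prototype, Prototype's earliest start moves from 6 to 0.
After: Research→Legal = 6+16 = 22 → 22 weeks.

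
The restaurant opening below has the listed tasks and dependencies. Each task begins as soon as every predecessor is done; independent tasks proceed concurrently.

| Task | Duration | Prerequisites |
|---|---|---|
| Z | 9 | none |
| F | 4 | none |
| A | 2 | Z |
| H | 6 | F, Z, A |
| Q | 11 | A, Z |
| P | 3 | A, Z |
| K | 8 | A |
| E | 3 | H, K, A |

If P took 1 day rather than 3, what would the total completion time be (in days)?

As given, the longest chain is Z→A→Q = 9+2+11 = 22, so the finish is 22 days.
P is off the critical path — its longest chain is 14 days, giving 8 of slack.
No other chain overtakes it, so the finish is 22 days.

22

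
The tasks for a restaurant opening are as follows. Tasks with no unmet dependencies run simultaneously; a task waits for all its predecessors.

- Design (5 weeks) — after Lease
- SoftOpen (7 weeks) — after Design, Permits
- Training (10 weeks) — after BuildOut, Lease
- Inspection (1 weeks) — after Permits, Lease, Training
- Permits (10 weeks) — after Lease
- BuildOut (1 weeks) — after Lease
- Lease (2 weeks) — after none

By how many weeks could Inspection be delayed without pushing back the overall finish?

5

The longest chain is Lease→Permits→SoftOpen = 2+10+7 = 19; overall finish 19 weeks.
Inspection finishes as early as 14 and must finish by 19.
So Inspection can slip 19 − 14 = 5 weeks.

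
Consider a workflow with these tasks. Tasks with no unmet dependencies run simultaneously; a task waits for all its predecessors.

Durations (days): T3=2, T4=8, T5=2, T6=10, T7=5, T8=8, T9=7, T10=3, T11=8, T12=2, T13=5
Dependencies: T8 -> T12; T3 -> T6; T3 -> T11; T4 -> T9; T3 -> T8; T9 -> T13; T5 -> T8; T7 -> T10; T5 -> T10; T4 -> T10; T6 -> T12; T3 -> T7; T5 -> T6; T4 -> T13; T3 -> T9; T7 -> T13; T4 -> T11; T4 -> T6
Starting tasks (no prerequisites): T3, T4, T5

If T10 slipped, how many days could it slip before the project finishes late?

Critical path: T4→T6→T12 = 8+10+2 = 20, so the finish is 20 days.
Longest path through T10: 11 days (earliest finish 11, latest finish 20).
So T10 can slip 20 − 11 = 9 days.

9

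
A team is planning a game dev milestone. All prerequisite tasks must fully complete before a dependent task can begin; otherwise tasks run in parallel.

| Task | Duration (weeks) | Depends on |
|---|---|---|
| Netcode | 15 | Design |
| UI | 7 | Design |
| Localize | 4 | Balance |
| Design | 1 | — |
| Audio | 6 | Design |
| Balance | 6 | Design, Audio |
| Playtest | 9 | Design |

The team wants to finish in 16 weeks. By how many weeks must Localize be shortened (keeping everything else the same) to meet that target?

1

Current finish: 17 weeks; target: 16.
Localize is on every critical path, so each week cut from Localize cuts the finish by one (this holds down to a finish of 16).
Need 17 − 16 = 1 week off Localize → Localize becomes 3 weeks, finish becomes 16.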